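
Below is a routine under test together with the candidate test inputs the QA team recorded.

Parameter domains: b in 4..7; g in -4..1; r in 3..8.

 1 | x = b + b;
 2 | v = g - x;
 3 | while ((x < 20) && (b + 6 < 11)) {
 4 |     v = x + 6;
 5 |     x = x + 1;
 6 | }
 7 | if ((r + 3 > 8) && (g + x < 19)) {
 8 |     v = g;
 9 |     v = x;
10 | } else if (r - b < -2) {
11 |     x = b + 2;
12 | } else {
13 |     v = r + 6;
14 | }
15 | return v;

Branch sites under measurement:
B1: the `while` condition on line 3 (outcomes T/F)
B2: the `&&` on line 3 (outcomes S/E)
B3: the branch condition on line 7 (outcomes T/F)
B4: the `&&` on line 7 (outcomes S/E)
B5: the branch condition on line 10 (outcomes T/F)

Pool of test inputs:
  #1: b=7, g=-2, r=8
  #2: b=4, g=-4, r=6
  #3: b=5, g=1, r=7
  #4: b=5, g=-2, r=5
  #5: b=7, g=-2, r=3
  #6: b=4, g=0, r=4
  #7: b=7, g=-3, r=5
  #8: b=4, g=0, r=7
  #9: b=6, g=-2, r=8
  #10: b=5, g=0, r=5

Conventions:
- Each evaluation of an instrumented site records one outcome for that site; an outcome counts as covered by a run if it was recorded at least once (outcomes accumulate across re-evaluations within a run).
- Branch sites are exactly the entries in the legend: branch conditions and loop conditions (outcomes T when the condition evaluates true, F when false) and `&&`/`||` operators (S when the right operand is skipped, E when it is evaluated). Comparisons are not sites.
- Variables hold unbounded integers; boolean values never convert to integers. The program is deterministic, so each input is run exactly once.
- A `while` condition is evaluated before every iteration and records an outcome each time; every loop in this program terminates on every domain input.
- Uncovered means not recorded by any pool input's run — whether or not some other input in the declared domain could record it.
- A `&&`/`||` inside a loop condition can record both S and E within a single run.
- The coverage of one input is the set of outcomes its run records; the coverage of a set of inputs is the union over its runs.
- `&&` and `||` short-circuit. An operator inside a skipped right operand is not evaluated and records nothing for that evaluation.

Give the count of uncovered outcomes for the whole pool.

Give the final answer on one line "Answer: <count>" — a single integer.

input #1, b=7, g=-2, r=8: events B2->E, B1->F, B4->E, B3->T; outcomes B1=F, B2=E, B3=T, B4=E
input #2, b=4, g=-4, r=6: events B2->E, B1->T, B2->E, B1->T, B2->E, B1->T, B2->E, B1->T, B2->E, B1->T, B2->E, B1->T, B2->E, B1->T, ...; outcomes B1=T, B1=F, B2=S, B2=E, B3=T, B4=E
input #3, b=5, g=1, r=7: events B2->E, B1->F, B4->E, B3->T; outcomes B1=F, B2=E, B3=T, B4=E
input #4, b=5, g=-2, r=5: events B2->E, B1->F, B4->S, B3->F, B5->F; outcomes B1=F, B2=E, B3=F, B4=S, B5=F
input #5, b=7, g=-2, r=3: events B2->E, B1->F, B4->S, B3->F, B5->T; outcomes B1=F, B2=E, B3=F, B4=S, B5=T
input #6, b=4, g=0, r=4: events B2->E, B1->T, B2->E, B1->T, B2->E, B1->T, B2->E, B1->T, B2->E, B1->T, B2->E, B1->T, B2->E, B1->T, ...; outcomes B1=T, B1=F, B2=S, B2=E, B3=F, B4=S, B5=F
input #7, b=7, g=-3, r=5: events B2->E, B1->F, B4->S, B3->F, B5->F; outcomes B1=F, B2=E, B3=F, B4=S, B5=F
input #8, b=4, g=0, r=7: events B2->E, B1->T, B2->E, B1->T, B2->E, B1->T, B2->E, B1->T, B2->E, B1->T, B2->E, B1->T, B2->E, B1->T, ...; outcomes B1=T, B1=F, B2=S, B2=E, B3=F, B4=E, B5=F
input #9, b=6, g=-2, r=8: events B2->E, B1->F, B4->E, B3->T; outcomes B1=F, B2=E, B3=T, B4=E
input #10, b=5, g=0, r=5: events B2->E, B1->F, B4->S, B3->F, B5->F; outcomes B1=F, B2=E, B3=F, B4=S, B5=F
union over the pool: B1=T, B1=F, B2=S, B2=E, B3=T, B3=F, B4=S, B4=E, B5=T, B5=F
uncovered (0 of 10): none

Answer: 0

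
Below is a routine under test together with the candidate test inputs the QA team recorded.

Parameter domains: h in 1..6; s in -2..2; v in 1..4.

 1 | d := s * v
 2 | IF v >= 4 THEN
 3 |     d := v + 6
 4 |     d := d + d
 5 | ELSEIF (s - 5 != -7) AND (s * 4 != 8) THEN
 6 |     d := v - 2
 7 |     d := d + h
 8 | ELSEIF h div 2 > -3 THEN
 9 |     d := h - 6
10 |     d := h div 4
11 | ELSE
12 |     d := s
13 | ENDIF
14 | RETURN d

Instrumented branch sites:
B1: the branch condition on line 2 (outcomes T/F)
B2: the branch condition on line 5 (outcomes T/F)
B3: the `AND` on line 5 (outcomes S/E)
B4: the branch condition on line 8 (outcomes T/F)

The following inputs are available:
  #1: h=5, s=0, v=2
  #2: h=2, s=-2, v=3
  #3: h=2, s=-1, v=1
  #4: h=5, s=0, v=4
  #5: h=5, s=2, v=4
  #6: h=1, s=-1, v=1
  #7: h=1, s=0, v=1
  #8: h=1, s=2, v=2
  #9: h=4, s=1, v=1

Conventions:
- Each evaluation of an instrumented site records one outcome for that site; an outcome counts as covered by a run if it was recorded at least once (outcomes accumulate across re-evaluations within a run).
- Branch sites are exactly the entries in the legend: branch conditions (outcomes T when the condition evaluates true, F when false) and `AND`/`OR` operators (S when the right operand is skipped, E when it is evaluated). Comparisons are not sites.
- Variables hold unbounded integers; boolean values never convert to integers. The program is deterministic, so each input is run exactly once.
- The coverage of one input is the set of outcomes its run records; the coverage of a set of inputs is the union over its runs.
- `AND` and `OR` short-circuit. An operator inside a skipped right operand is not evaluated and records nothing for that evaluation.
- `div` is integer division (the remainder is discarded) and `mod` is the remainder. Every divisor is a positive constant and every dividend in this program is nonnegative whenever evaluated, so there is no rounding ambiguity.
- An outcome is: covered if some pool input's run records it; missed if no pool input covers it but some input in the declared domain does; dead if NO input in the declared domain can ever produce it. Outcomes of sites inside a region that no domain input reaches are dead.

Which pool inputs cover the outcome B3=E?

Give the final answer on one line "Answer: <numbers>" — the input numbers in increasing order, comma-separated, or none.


input #1 (h=5, s=0, v=2): produces B3=E
input #2 (h=2, s=-2, v=3): does not produce B3=E
input #3 (h=2, s=-1, v=1): produces B3=E
input #4 (h=5, s=0, v=4): does not produce B3=E
input #5 (h=5, s=2, v=4): does not produce B3=E
input #6 (h=1, s=-1, v=1): produces B3=E
input #7 (h=1, s=0, v=1): produces B3=E
input #8 (h=1, s=2, v=2): produces B3=E
input #9 (h=4, s=1, v=1): produces B3=E
Answer: 1, 3, 6, 7, 8, 9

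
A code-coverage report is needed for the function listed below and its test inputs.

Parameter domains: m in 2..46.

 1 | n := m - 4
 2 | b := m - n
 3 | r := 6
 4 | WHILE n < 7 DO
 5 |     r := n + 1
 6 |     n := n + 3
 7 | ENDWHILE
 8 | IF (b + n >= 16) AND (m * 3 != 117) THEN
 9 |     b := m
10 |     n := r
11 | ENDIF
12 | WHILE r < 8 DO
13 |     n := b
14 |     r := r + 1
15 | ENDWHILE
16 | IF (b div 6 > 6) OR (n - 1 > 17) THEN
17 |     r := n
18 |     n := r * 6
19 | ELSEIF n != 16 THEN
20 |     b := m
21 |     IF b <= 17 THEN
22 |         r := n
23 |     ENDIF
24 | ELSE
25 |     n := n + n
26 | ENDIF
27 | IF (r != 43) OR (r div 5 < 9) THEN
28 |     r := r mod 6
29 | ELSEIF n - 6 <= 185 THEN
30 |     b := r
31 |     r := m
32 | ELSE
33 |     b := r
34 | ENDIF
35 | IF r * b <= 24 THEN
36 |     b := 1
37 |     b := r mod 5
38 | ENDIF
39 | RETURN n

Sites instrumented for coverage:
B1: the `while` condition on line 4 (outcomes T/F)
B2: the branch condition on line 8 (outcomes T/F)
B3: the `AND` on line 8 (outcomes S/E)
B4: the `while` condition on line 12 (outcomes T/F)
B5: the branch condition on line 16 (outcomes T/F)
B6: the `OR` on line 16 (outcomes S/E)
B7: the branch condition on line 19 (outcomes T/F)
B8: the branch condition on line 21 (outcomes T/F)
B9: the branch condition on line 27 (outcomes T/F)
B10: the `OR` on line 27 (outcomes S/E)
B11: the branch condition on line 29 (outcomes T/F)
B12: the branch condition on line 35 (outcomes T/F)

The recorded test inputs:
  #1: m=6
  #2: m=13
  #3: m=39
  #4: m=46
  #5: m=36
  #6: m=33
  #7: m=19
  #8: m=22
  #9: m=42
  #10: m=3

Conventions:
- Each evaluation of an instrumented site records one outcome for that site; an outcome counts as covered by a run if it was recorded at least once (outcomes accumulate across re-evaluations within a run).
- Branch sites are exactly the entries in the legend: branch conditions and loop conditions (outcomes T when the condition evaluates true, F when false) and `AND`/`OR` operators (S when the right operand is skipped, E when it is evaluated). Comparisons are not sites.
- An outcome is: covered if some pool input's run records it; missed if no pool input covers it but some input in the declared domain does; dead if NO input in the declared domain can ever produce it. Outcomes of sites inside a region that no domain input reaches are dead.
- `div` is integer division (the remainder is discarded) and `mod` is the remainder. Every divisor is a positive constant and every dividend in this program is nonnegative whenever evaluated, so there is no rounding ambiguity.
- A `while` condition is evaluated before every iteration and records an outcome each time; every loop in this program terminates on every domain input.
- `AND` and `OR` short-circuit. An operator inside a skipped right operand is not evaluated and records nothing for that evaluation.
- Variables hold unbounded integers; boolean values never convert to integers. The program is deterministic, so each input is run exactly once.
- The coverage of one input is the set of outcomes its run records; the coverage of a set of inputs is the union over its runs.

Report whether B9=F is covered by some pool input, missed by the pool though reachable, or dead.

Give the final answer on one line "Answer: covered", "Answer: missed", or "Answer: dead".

no pool input records B9=F
checking all 45 inputs in the declared domain: B9=F is never recorded -> dead

Answer: dead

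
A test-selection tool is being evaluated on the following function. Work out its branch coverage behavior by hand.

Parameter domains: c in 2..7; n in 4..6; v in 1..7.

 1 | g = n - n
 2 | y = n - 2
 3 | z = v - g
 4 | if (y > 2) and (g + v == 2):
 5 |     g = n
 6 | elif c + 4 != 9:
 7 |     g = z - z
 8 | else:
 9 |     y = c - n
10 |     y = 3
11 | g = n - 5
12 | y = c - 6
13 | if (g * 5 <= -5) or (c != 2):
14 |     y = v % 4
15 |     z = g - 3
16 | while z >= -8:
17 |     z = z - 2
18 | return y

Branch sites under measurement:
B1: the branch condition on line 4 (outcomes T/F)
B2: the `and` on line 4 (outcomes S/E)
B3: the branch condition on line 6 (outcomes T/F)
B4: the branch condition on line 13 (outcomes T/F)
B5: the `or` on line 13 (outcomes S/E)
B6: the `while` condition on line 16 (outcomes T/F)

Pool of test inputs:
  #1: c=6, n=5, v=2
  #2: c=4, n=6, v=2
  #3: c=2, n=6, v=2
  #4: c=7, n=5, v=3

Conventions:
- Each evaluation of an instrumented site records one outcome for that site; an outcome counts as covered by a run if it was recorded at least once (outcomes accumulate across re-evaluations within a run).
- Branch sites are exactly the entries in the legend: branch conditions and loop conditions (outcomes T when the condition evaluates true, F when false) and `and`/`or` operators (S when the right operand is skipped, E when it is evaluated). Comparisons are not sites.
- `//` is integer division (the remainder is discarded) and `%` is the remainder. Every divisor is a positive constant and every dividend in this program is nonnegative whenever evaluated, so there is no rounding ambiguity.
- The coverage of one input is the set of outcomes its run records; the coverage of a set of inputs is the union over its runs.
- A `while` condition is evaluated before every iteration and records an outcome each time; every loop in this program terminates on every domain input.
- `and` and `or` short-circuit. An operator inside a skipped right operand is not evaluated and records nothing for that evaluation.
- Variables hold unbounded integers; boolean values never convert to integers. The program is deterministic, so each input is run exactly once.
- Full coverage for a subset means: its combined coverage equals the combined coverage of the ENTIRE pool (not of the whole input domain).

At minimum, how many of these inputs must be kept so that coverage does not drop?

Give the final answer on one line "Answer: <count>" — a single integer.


input #1 (c=6, n=5, v=2): events B2->E, B1->T, B5->E, B4->T, B6->T, B6->T, B6->T, B6->F; covers B1=T, B2=E, B4=T, B5=E, B6=T, B6=F
input #2 (c=4, n=6, v=2): events B2->E, B1->T, B5->E, B4->T, B6->T, B6->T, B6->T, B6->T, B6->F; covers B1=T, B2=E, B4=T, B5=E, B6=T, B6=F
input #3 (c=2, n=6, v=2): events B2->E, B1->T, B5->E, B4->F, B6->T, B6->T, B6->T, B6->T, B6->T, B6->T, B6->F; covers B1=T, B2=E, B4=F, B5=E, B6=T, B6=F
input #4 (c=7, n=5, v=3): events B2->E, B1->F, B3->T, B5->E, B4->T, B6->T, B6->T, B6->T, B6->F; covers B1=F, B2=E, B3=T, B4=T, B5=E, B6=T, B6=F
the full pool covers 9 outcomes: B1=T, B1=F, B2=E, B3=T, B4=T, B4=F, B5=E, B6=T, B6=F
size 1 is not enough: best union over all size-1 subsets is 7/9
size 2: inputs {3, 4} cover all 9 outcomes, and no lexicographically smaller subset of this size does
Answer: 2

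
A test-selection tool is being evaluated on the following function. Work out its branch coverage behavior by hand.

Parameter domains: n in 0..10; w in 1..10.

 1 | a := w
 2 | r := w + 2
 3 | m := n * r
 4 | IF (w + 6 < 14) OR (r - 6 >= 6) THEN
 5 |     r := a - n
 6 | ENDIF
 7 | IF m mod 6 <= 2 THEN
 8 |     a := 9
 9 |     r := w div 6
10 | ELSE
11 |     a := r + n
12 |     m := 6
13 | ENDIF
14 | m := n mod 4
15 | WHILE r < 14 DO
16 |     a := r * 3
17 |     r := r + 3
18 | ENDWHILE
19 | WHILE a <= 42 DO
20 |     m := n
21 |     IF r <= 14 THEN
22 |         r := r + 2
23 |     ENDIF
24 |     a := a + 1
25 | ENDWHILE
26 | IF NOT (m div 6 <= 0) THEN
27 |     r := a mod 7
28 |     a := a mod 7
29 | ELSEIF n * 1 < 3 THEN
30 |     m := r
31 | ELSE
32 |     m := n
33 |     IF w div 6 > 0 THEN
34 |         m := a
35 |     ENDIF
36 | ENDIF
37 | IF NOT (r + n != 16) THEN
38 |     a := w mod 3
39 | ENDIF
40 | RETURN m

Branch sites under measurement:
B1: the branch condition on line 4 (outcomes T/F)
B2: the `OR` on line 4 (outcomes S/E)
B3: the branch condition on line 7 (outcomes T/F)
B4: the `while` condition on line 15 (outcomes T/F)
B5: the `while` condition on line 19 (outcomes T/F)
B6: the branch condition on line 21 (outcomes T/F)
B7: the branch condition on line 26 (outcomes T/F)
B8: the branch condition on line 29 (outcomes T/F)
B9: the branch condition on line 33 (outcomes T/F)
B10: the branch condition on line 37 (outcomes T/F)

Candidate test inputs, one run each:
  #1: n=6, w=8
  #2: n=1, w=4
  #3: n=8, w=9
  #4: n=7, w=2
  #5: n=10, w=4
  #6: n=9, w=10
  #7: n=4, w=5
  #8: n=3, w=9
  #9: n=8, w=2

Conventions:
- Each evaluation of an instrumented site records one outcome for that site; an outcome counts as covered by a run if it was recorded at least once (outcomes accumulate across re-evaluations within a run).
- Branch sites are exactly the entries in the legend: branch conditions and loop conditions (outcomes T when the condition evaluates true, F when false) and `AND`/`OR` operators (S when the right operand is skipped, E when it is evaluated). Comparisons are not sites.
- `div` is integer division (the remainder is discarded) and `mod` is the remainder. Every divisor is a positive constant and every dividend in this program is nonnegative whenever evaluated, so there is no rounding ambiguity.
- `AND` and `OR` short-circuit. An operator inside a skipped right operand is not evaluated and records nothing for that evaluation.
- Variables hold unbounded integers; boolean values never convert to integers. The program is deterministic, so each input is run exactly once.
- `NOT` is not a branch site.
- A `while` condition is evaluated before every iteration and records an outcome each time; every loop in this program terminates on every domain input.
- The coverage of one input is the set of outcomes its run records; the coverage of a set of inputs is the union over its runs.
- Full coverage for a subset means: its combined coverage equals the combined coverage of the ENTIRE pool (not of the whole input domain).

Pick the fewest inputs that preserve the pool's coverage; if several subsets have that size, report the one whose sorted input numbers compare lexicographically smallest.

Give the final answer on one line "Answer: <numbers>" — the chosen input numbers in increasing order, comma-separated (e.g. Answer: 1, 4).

input #1, n=6, w=8: outcomes B1=F, B2=E, B3=T, B4=T, B4=F, B5=T, B5=F, B6=F, B7=T, B10=F
input #2, n=1, w=4: outcomes B1=T, B2=S, B3=T, B4=T, B4=F, B5=T, B5=F, B6=F, B7=F, B8=T, B10=T
input #3, n=8, w=9: outcomes B1=F, B2=E, B3=F, B4=T, B4=F, B5=T, B5=F, B6=T, B6=F, B7=T, B10=F
input #4, n=7, w=2: outcomes B1=T, B2=S, B3=F, B4=T, B4=F, B5=T, B5=F, B6=F, B7=T, B10=F
input #5, n=10, w=4: outcomes B1=T, B2=S, B3=T, B4=T, B4=F, B5=T, B5=F, B6=F, B7=T, B10=F
input #6, n=9, w=10: outcomes B1=T, B2=E, B3=T, B4=T, B4=F, B5=T, B5=F, B6=F, B7=T, B10=F
input #7, n=4, w=5: outcomes B1=T, B2=S, B3=F, B4=T, B4=F, B5=T, B5=F, B6=F, B7=F, B8=F, B9=F, B10=F
input #8, n=3, w=9: outcomes B1=F, B2=E, B3=F, B4=T, B4=F, B5=T, B5=F, B6=T, B6=F, B7=F, B8=F, B9=T, B10=F
input #9, n=8, w=2: outcomes B1=T, B2=S, B3=T, B4=T, B4=F, B5=T, B5=F, B6=F, B7=T, B10=F
union over all inputs: B1=T, B1=F, B2=S, B2=E, B3=T, B3=F, B4=T, B4=F, B5=T, B5=F, B6=T, B6=F, B7=T, B7=F, B8=T, B8=F, B9=T, B9=F, B10=T, B10=F (20 outcomes)
checked all size-1 subsets: none covers 20 outcomes (max 13/20)
checked all size-2 subsets: none covers 20 outcomes (max 18/20)
checked all size-3 subsets: none covers 20 outcomes (max 19/20)
inputs {1, 2, 7, 8} (size 4) cover everything; no size-4 subset with a lexicographically smaller index list covers all 20

Answer: 1, 2, 7, 8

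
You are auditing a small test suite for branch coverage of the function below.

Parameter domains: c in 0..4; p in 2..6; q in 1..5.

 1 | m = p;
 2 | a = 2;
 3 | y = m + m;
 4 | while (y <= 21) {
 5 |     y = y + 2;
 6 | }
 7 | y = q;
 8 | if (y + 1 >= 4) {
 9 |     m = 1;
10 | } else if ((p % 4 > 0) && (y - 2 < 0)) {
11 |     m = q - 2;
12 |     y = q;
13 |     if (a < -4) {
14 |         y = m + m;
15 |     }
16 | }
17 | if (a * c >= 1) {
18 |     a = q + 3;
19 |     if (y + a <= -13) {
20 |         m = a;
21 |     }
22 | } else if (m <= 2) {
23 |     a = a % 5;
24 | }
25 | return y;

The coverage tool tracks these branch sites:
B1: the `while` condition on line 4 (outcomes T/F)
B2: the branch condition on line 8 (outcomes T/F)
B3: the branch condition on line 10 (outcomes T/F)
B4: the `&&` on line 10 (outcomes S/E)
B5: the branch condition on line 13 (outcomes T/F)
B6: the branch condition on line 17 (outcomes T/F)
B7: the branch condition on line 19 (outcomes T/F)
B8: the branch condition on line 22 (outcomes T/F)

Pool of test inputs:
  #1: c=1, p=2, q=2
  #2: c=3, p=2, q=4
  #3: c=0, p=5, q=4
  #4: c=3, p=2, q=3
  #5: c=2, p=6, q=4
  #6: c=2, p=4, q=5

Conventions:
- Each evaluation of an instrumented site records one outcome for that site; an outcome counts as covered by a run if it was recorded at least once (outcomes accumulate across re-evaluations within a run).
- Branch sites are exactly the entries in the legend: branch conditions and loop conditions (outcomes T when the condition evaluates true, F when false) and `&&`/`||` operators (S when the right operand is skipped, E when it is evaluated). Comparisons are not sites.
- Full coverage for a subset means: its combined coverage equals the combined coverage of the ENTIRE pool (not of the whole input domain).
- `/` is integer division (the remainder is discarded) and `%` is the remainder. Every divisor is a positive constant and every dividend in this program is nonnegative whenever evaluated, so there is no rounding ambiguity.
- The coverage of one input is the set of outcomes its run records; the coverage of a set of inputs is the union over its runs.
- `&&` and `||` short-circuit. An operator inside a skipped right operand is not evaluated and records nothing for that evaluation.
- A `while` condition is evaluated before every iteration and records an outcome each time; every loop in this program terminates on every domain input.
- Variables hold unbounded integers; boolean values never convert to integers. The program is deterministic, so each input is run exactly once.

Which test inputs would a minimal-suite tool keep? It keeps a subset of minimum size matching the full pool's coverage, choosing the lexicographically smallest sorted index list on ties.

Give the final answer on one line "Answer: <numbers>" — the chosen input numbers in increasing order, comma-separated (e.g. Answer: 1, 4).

#1 (c=1, p=2, q=2) -> covered: B1=T, B1=F, B2=F, B3=F, B4=E, B6=T, B7=F
#2 (c=3, p=2, q=4) -> covered: B1=T, B1=F, B2=T, B6=T, B7=F
#3 (c=0, p=5, q=4) -> covered: B1=T, B1=F, B2=T, B6=F, B8=T
#4 (c=3, p=2, q=3) -> covered: B1=T, B1=F, B2=T, B6=T, B7=F
#5 (c=2, p=6, q=4) -> covered: B1=T, B1=F, B2=T, B6=T, B7=F
#6 (c=2, p=4, q=5) -> covered: B1=T, B1=F, B2=T, B6=T, B7=F
union over all inputs: B1=T, B1=F, B2=T, B2=F, B3=F, B4=E, B6=T, B6=F, B7=F, B8=T (10 outcomes)
every size-1 subset falls short of the 10 outcomes (best: 7/10)
the canonical winner is {1, 3}: size 2, full 10-outcome coverage, earliest index list among size-2 covers

Answer: 1, 3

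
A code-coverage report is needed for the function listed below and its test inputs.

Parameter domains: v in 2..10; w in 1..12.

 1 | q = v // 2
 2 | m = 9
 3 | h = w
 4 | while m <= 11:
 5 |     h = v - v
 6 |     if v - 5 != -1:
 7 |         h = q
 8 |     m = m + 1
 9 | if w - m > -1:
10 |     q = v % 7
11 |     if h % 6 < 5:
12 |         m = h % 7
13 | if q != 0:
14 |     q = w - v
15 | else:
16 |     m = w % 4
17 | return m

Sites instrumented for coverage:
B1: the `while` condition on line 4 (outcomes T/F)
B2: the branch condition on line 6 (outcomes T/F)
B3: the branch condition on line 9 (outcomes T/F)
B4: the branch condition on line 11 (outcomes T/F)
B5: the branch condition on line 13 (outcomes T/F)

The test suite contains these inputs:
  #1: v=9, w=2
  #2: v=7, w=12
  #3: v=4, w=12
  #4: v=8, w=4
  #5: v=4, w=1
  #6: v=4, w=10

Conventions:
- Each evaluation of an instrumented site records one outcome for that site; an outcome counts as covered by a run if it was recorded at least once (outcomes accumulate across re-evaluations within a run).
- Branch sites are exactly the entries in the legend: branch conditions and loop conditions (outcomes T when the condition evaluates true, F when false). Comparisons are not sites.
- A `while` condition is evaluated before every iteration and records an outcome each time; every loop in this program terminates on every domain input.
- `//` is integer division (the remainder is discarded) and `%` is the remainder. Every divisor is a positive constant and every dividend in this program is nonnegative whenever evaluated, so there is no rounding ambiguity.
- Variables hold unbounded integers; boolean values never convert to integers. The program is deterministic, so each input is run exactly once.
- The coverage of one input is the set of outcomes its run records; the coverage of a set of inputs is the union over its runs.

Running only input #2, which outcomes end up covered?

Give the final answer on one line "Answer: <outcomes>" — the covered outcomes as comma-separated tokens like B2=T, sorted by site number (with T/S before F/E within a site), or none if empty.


Event log for input #2 (v=7, w=12):
  B1->T, B2->T, B1->T, B2->T, B1->T, B2->T, B1->F, B3->T, B4->T, B5->F
as a set, this run covers: B1=T, B1=F, B2=T, B3=T, B4=T, B5=F
Answer: B1=T, B1=F, B2=T, B3=T, B4=T, B5=F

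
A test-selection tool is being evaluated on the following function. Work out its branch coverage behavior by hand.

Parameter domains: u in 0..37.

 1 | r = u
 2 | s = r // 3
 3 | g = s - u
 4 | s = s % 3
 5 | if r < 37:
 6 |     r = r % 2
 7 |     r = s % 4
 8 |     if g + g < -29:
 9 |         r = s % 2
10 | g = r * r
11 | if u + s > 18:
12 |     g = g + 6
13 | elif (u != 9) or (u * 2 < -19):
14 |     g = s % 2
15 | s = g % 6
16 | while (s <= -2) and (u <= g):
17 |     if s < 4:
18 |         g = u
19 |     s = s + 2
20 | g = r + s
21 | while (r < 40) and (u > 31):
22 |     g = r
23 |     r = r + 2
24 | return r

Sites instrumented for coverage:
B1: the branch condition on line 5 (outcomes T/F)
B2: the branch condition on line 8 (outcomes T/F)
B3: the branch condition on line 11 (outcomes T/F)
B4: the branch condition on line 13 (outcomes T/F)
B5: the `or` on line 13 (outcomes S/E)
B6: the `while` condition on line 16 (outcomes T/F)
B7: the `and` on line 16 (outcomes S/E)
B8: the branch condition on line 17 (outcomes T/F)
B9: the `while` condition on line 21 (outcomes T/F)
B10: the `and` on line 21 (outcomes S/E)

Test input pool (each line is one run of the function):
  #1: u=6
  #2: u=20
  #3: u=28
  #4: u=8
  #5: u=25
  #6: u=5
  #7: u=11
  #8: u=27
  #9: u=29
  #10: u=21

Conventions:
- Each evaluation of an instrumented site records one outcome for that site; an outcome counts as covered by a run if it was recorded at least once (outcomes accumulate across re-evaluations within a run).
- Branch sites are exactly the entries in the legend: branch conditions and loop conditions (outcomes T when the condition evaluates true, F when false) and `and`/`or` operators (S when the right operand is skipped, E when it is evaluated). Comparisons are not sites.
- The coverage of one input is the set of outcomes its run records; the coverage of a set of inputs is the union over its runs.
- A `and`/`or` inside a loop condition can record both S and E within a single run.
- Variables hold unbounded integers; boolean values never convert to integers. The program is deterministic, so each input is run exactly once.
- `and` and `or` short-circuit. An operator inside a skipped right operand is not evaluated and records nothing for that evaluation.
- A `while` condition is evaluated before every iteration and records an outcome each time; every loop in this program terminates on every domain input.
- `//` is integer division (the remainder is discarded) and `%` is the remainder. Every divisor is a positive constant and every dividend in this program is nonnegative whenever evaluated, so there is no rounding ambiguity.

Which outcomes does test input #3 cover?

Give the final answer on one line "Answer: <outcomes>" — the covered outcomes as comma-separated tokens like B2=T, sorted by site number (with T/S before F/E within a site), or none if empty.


Running input #3 (u=28), event by event:
  B1->T, B2->T, B3->T, B7->S, B6->F, B10->E, B9->F
as a set, this run covers: B1=T, B2=T, B3=T, B6=F, B7=S, B9=F, B10=E
Answer: B1=T, B2=T, B3=T, B6=F, B7=S, B9=F, B10=E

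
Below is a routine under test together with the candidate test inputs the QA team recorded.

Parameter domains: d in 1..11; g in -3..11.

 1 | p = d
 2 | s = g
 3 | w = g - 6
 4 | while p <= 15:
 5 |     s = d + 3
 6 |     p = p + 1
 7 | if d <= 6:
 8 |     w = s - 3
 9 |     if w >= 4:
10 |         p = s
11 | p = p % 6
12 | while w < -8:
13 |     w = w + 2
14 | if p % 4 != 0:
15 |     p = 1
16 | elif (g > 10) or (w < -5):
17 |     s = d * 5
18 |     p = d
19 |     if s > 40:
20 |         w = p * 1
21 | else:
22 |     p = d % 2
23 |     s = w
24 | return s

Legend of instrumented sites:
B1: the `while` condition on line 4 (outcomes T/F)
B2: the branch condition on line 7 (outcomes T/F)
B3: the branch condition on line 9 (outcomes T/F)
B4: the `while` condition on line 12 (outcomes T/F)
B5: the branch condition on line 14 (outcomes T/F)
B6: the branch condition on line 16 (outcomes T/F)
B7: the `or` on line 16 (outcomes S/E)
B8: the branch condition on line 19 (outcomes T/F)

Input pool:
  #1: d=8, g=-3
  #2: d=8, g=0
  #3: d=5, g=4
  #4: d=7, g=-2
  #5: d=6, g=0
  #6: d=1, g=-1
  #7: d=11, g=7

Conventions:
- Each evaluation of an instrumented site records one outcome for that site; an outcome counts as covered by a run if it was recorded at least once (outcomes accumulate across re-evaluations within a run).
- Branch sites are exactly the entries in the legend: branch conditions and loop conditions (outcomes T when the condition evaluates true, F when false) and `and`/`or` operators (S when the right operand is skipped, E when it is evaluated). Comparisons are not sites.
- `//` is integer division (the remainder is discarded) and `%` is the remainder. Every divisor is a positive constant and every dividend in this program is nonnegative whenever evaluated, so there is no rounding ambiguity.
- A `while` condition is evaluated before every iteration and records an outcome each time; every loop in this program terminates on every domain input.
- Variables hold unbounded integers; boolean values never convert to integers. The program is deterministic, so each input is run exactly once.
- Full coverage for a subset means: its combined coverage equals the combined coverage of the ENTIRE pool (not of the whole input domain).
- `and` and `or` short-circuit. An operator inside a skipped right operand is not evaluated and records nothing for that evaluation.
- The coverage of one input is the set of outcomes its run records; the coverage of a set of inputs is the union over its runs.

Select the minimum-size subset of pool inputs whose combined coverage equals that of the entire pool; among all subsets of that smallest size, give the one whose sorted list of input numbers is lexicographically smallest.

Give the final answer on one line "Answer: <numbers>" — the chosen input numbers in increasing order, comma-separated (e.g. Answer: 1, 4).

input #1 (d=8, g=-3): covers B1=T, B1=F, B2=F, B4=T, B4=F, B5=F, B6=T, B7=E, B8=F
input #2 (d=8, g=0): covers B1=T, B1=F, B2=F, B4=F, B5=F, B6=T, B7=E, B8=F
input #3 (d=5, g=4): covers B1=T, B1=F, B2=T, B3=T, B4=F, B5=T
input #4 (d=7, g=-2): covers B1=T, B1=F, B2=F, B4=F, B5=F, B6=T, B7=E, B8=F
input #5 (d=6, g=0): covers B1=T, B1=F, B2=T, B3=T, B4=F, B5=T
input #6 (d=1, g=-1): covers B1=T, B1=F, B2=T, B3=F, B4=F, B5=F, B6=F, B7=E
input #7 (d=11, g=7): covers B1=T, B1=F, B2=F, B4=F, B5=F, B6=F, B7=E
union over all inputs: B1=T, B1=F, B2=T, B2=F, B3=T, B3=F, B4=T, B4=F, B5=T, B5=F, B6=T, B6=F, B7=E, B8=F (14 outcomes)
checked all size-1 subsets: none covers 14 outcomes (max 9/14)
checked all size-2 subsets: none covers 14 outcomes (max 12/14)
size 3: inputs {1, 3, 6} cover all 14 outcomes, and no lexicographically smaller subset of this size does

Answer: 1, 3, 6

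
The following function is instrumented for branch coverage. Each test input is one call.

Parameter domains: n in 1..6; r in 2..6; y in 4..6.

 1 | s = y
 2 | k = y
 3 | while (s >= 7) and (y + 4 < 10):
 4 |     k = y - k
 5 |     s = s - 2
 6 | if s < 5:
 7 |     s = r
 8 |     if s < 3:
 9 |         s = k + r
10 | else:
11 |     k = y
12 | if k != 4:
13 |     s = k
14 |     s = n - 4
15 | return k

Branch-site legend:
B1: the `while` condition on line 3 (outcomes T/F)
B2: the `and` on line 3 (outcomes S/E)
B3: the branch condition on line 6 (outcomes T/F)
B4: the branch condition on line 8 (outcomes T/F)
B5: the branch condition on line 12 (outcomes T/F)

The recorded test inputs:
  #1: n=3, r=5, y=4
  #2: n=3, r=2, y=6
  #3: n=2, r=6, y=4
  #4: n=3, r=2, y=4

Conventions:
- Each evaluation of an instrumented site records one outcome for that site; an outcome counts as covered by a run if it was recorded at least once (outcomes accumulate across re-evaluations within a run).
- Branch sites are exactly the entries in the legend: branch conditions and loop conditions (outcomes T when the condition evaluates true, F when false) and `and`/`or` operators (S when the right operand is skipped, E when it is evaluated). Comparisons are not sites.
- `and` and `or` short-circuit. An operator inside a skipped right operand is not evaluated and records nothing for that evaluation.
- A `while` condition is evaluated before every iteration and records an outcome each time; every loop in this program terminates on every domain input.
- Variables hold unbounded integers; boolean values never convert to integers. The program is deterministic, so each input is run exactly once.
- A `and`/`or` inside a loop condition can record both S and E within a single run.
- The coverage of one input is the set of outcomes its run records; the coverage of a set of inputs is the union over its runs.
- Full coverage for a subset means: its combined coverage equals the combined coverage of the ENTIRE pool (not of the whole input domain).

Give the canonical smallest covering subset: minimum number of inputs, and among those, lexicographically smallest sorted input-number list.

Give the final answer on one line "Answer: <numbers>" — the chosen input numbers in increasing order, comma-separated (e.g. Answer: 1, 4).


input #1 (n=3, r=5, y=4): covers B1=F, B2=S, B3=T, B4=F, B5=F
input #2 (n=3, r=2, y=6): covers B1=F, B2=S, B3=F, B5=T
input #3 (n=2, r=6, y=4): covers B1=F, B2=S, B3=T, B4=F, B5=F
input #4 (n=3, r=2, y=4): covers B1=F, B2=S, B3=T, B4=T, B5=F
pool-wide coverage (8 outcomes): B1=F, B2=S, B3=T, B3=F, B4=T, B4=F, B5=T, B5=F
no size-1 subset reaches all 8 outcomes (best union: 5/8)
no size-2 subset reaches all 8 outcomes (best union: 7/8)
the canonical winner is {1, 2, 4}: size 3, full 8-outcome coverage, earliest index list among size-3 covers
Answer: 1, 2, 4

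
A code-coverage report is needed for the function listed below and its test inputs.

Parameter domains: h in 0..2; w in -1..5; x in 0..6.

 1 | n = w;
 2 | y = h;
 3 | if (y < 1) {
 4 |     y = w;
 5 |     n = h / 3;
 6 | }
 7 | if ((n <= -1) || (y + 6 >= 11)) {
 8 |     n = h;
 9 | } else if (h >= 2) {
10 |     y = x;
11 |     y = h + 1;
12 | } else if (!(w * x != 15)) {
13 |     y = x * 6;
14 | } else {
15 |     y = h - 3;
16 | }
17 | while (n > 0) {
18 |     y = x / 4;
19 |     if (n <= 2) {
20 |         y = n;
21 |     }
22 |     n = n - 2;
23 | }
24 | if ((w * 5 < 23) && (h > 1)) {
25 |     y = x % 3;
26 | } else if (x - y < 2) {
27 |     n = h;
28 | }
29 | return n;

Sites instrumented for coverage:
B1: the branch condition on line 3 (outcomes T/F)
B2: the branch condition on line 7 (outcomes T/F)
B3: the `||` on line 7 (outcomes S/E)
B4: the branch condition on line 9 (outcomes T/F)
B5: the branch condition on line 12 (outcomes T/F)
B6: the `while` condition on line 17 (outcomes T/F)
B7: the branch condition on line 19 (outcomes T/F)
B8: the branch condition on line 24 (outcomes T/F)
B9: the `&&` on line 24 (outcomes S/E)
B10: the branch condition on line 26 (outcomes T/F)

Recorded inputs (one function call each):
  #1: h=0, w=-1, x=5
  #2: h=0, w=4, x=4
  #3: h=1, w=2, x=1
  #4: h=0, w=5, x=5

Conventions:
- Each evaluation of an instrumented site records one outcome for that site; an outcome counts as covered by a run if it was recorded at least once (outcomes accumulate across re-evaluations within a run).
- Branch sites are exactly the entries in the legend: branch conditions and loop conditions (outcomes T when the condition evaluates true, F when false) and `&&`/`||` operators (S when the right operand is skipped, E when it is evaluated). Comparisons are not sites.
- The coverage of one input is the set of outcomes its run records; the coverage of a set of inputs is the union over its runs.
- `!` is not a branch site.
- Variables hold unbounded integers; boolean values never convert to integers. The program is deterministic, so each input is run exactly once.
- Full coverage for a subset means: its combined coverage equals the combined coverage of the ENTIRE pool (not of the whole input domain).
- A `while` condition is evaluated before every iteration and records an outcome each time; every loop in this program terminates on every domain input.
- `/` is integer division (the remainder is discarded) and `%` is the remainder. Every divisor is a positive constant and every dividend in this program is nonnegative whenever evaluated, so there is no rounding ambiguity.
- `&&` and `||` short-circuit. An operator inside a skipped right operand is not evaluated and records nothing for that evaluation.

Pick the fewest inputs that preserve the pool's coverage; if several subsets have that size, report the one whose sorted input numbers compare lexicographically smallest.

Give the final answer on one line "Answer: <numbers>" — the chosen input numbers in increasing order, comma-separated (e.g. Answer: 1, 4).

input #1, h=0, w=-1, x=5: events B1->T, B3->E, B2->F, B4->F, B5->F, B6->F, B9->E, B8->F, B10->F; outcomes B1=T, B2=F, B3=E, B4=F, B5=F, B6=F, B8=F, B9=E, B10=F
input #2, h=0, w=4, x=4: events B1->T, B3->E, B2->F, B4->F, B5->F, B6->F, B9->E, B8->F, B10->F; outcomes B1=T, B2=F, B3=E, B4=F, B5=F, B6=F, B8=F, B9=E, B10=F
input #3, h=1, w=2, x=1: events B1->F, B3->E, B2->F, B4->F, B5->F, B6->T, B7->T, B6->F, B9->E, B8->F, B10->T; outcomes B1=F, B2=F, B3=E, B4=F, B5=F, B6=T, B6=F, B7=T, B8=F, B9=E, B10=T
input #4, h=0, w=5, x=5: events B1->T, B3->E, B2->T, B6->F, B9->S, B8->F, B10->T; outcomes B1=T, B2=T, B3=E, B6=F, B8=F, B9=S, B10=T
pool-wide coverage (15 outcomes): B1=T, B1=F, B2=T, B2=F, B3=E, B4=F, B5=F, B6=T, B6=F, B7=T, B8=F, B9=S, B9=E, B10=T, B10=F
every size-1 subset falls short of the 15 outcomes (best: 11/15)
every size-2 subset falls short of the 15 outcomes (best: 14/15)
size 3: inputs {1, 3, 4} cover all 15 outcomes, and no lexicographically smaller subset of this size does

Answer: 1, 3, 4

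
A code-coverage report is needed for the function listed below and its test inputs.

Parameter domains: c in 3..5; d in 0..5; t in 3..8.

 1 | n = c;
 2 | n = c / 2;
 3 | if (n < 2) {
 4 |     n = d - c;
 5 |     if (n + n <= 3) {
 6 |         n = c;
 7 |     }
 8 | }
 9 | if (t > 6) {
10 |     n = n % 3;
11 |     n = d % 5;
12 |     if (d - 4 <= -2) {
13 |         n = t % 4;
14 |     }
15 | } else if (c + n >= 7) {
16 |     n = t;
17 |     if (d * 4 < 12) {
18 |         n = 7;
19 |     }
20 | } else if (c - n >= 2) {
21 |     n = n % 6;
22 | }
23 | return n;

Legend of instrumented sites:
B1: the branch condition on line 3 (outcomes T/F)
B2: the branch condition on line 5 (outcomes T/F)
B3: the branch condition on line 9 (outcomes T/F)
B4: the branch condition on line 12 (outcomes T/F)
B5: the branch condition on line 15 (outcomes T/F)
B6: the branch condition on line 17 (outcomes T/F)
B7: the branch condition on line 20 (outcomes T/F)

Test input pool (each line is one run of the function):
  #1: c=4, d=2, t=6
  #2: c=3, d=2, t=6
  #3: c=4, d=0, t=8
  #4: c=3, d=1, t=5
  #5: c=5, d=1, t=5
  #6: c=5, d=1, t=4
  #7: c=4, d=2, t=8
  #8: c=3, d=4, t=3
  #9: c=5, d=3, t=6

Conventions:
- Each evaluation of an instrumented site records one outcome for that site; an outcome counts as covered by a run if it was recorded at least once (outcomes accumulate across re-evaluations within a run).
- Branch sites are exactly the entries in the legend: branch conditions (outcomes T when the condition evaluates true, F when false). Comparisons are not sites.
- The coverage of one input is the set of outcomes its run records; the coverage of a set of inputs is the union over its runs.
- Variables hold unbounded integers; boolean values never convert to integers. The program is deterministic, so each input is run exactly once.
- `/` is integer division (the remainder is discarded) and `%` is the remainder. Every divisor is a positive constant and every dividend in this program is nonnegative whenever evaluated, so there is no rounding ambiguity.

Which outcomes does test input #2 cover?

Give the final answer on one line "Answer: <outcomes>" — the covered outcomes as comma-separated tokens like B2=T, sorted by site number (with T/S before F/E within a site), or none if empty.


Tracing the run of input #2 (c=3, d=2, t=6):
  B1->T, B2->T, B3->F, B5->F, B7->F
collecting distinct outcomes: B1=T, B2=T, B3=F, B5=F, B7=F
Answer: B1=T, B2=T, B3=F, B5=F, B7=F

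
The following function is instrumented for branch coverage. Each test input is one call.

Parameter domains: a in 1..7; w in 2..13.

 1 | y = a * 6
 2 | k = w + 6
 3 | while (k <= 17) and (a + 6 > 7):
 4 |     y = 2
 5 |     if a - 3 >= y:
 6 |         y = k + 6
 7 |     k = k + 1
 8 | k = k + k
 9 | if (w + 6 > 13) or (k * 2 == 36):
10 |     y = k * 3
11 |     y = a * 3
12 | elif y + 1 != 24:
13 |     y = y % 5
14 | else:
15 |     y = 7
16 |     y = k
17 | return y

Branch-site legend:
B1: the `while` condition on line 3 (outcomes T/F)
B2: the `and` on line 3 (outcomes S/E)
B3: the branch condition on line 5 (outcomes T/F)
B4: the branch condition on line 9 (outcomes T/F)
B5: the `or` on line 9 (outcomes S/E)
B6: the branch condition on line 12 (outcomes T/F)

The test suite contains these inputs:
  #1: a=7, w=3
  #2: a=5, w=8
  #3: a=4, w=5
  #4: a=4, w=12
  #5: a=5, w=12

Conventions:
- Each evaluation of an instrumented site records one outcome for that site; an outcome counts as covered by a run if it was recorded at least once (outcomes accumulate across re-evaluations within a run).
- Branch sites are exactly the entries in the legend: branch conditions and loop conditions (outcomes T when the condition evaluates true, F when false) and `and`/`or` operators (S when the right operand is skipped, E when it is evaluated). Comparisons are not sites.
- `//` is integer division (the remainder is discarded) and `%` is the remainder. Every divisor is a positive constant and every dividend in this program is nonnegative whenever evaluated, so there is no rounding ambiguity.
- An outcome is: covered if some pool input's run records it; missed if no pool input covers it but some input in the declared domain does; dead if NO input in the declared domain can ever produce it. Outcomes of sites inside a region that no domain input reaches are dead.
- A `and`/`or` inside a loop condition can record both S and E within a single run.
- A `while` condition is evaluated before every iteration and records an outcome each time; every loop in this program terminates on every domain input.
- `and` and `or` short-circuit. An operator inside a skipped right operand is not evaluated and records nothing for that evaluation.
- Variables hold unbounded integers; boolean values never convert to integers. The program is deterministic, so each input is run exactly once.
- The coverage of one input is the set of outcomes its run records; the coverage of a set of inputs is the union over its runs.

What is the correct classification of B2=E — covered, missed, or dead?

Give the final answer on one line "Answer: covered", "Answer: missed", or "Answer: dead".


B2=E is recorded by pool input(s) 1, 2, 3 -> covered
Answer: covered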